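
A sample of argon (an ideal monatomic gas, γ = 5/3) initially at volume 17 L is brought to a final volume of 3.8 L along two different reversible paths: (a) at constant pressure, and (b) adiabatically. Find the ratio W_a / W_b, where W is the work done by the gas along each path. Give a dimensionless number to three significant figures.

W_a / W_b ≈ 0.302

Path (a) isobaric: W = P₁(V₂ − V₁) → W_a/(P₁V₁) = -0.7765.
Path (b) adiabatic: W = P₁V₁(1 − (V₁/V₂)^(γ−1))/(γ−1) → W_b/(P₁V₁) = -2.573.
W_a / W_b = -0.7765 / -2.573 = 0.3018.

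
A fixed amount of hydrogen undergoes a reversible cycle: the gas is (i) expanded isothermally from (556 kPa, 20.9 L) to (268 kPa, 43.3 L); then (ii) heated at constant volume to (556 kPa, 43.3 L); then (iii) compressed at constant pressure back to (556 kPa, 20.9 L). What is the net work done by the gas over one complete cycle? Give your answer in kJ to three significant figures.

W_net ≈ -3.99 kJ

Leg (i): W = PᵢVᵢ ln(V_f/Vᵢ) = (11620) ln(43.3/20.9) = 8464 J.
Leg (ii): W = 0.
Leg (iii): W = PΔV = (556)(20.9 − 43.3) = -12454 J.
W_net = 8464 − 12454 = -3990 J.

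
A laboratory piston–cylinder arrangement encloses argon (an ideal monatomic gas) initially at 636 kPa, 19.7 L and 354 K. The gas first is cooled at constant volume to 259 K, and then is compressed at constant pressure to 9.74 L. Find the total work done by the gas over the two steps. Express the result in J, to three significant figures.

Step 1 (isochoric): W = 0 (constant volume).
After step 1: P = 465.3 kPa (V unchanged).
Step 2 (isobaric): W = PΔV = (465.3 kPa)(9.74 − 19.7 L) = -4635 J.
W_total = 0 − 4635 = -4635 J.

W_total ≈ -4630 J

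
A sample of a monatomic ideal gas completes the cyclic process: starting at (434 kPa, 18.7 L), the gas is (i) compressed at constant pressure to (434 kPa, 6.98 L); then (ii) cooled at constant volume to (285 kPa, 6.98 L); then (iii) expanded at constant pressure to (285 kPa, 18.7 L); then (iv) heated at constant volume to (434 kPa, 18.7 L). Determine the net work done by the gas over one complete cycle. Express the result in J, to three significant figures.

Constant-volume legs do no work.
W(i) = (434)(6.98 − 18.7) = -5086 J; W(iii) = (285)(18.7 − 6.98) = 3340 J.
W_net = -5086 + 3340 = -1746 J (the counter-clockwise enclosed area).

W_net ≈ -1750 J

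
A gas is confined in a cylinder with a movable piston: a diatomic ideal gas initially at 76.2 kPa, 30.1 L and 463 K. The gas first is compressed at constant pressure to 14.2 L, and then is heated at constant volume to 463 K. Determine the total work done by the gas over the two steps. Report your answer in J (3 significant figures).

W_total ≈ -1210 J

Step 1 (isobaric): W = PΔV = (76.2 kPa)(14.2 − 30.1 L) = -1212 J.
Step 2 (isochoric): W = 0 (constant volume).
W_total = -1212 + 0 = -1212 J.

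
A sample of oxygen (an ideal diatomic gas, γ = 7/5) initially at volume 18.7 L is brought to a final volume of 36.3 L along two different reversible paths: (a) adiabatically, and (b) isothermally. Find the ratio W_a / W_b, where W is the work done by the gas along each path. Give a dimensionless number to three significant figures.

W_a / W_b ≈ 0.878

Path (a) adiabatic: W = P₁V₁(1 − (V₁/V₂)^(γ−1))/(γ−1) → W_a/(P₁V₁) = 0.5826.
Path (b) isothermal: W = P₁V₁ ln(V₂/V₁) → W_b/(P₁V₁) = 0.6633.
W_a / W_b = 0.5826 / 0.6633 = 0.8783.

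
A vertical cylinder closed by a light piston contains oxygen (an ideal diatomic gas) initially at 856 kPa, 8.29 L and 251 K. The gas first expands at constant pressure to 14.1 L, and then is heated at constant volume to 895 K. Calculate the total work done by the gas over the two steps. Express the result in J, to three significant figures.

W_total ≈ 4970 J

Step 1 (isobaric): W = PΔV = (856 kPa)(14.1 − 8.29 L) = 4973 J.
Step 2 (isochoric): W = 0 (constant volume).
W_total = 4973 + 0 = 4973 J.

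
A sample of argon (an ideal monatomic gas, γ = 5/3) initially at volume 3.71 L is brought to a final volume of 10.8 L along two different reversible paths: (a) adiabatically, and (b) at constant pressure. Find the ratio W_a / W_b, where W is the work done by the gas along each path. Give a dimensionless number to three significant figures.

Path (a) adiabatic: W = P₁V₁(1 − (V₁/V₂)^(γ−1))/(γ−1) → W_a/(P₁V₁) = 0.7643.
Path (b) isobaric: W = P₁(V₂ − V₁) → W_b/(P₁V₁) = 1.911.
W_a / W_b = 0.7643 / 1.911 = 0.3999.

W_a / W_b ≈ 0.400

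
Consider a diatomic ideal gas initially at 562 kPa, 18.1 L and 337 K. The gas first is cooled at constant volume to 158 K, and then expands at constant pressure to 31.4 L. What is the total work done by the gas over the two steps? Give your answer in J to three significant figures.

Step 1 (isochoric): W = 0 (constant volume).
After step 1: P = 263.5 kPa (V unchanged).
Step 2 (isobaric): W = PΔV = (263.5 kPa)(31.4 − 18.1 L) = 3504 J.
W_total = 0 + 3504 = 3504 J.

W_total ≈ 3500 J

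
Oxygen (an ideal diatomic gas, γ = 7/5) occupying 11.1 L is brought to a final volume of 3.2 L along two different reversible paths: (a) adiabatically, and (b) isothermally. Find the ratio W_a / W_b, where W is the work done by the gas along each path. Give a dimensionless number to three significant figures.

Path (a) adiabatic: W = P₁V₁(1 − (V₁/V₂)^(γ−1))/(γ−1) → W_a/(P₁V₁) = -1.612.
Path (b) isothermal: W = P₁V₁ ln(V₂/V₁) → W_b/(P₁V₁) = -1.244.
W_a / W_b = -1.612 / -1.244 = 1.296.

W_a / W_b ≈ 1.30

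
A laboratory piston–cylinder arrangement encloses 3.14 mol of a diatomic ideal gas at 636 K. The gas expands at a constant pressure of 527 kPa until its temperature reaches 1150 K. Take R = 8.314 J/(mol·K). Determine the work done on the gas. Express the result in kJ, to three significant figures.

W ≈ -13.4 kJ

Isobaric: W = P ΔV = nR ΔT.
W = (3.14)(8.314)(1150 − 636) = 13418 J.
Work on gas = −W_by = -13418 J.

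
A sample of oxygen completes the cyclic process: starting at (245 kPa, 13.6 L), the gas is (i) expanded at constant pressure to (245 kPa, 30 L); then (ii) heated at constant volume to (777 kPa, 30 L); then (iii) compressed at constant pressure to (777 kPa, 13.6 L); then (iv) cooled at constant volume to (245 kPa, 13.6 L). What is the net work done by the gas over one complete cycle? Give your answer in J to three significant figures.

Constant-volume legs do no work.
W(i) = (245)(30 − 13.6) = 4018 J; W(iii) = (777)(13.6 − 30) = -12743 J.
W_net = 4018 − 12743 = -8725 J (the counter-clockwise enclosed area).

W_net ≈ -8720 J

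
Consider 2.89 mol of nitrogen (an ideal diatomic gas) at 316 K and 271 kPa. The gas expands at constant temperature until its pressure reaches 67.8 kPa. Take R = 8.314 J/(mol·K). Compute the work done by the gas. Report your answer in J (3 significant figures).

W ≈ 10500 J

Isothermal process: W = nRT ln(V₂/V₁) = nRT ln(P₁/P₂).
W = (2.89)(8.314)(316) × ln(271/67.8)
  = 7593 × ln(3.997) = 7593 × 1.386
W_by_gas = 10520 J.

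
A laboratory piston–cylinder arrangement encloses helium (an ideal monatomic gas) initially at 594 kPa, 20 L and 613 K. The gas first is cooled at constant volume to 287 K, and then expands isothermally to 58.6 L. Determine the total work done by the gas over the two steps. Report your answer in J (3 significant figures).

Step 1 (isochoric): W = 0 (constant volume).
After step 1: P = 278.1 kPa (V unchanged).
Step 2 (isothermal): W = P₁V₁ ln(V₂/V₁) = (5562) ln(58.6/20) = 5979 J.
W_total = 0 + 5979 = 5979 J.

W_total ≈ 5980 J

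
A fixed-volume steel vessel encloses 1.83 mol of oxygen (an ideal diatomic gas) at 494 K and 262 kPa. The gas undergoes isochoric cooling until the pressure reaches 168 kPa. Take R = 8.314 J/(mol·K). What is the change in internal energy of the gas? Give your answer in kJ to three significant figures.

Constant volume ⇒ W = 0, so Q = ΔU = nCᵥΔT with Cᵥ = 5R/2 = 20.79 J/(mol·K).
At constant V, T₂/T₁ = P₂/P₁ ⇒ ΔT = T₁(P₂/P₁ − 1) = 494·(168/262 − 1) = -177.2 K.
ΔU = (1.83)(20.79)(-177.2) = -6741 J.

ΔU ≈ -6.74 kJ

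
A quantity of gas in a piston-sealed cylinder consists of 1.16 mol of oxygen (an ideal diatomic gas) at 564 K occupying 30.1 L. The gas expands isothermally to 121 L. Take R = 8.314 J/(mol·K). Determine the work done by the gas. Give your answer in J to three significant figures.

W ≈ 7570 J

Isothermal: W = nRT ln(V₂/V₁).
W = (1.16)(8.314)(564) × ln(121/30.1)
  = 5439 × 1.391
W_by_gas = 7568 J.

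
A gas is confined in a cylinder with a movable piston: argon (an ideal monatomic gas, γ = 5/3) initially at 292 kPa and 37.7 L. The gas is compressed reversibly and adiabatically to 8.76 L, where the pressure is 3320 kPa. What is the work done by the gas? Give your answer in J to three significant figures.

Adiabatic: W = (P₁V₁ − P₂V₂)/(γ − 1) with γ = 5/3.
P₁V₁ = 11008 J, P₂V₂ = 29083 J.
W = (11008 − 29083) / 0.6667 = -27112 J.

W ≈ -27100 J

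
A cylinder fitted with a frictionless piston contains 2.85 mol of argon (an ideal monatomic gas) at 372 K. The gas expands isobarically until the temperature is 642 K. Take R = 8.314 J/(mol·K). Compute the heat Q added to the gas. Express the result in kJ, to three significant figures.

Isobaric: W = nRΔT = (2.85)(8.314)(270) = 6398 J.
ΔU = nCᵥΔT with Cᵥ = 3R/2: ΔU = (2.85)(12.47)(270) = 9596 J.
Q = ΔU + W = 9596 + 6398 = 15994 J.

Q ≈ 16.0 kJ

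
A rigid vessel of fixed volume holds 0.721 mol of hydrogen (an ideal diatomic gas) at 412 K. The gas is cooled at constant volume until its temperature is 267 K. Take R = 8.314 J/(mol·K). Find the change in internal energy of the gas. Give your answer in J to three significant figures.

ΔU ≈ -2170 J

Constant volume ⇒ W = 0, so Q = ΔU = nCᵥΔT with Cᵥ = 5R/2 = 20.79 J/(mol·K).
ΔU = (0.721)(20.79)(267 − 412) = -2173 J.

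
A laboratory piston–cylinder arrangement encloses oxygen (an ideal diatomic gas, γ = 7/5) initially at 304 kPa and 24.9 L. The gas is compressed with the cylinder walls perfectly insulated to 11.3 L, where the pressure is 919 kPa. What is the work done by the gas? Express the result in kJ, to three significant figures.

W ≈ -7.04 kJ

Adiabatic: W = (P₁V₁ − P₂V₂)/(γ − 1) with γ = 7/5.
P₁V₁ = 7570 J, P₂V₂ = 10385 J.
W = (7570 − 10385) / 0.4 = -7038 J.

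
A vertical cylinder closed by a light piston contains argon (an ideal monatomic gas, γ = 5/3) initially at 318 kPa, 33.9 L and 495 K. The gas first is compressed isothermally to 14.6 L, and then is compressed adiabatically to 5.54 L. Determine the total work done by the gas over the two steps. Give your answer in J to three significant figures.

Step 1 (isothermal): W = P₁V₁ ln(V₂/V₁) = (10780) ln(14.6/33.9) = -9081 J.
After step 1: P = 738.4 kPa, V = 14.6 L, T = 495 K.
Step 2 (adiabatic): W = (P₁V₁ − P₂V₂)/(γ−1) = (10780 − 20568)/0.667 = -14681 J.
W_total = -9081 − 14681 = -23763 J.

W_total ≈ -23800 J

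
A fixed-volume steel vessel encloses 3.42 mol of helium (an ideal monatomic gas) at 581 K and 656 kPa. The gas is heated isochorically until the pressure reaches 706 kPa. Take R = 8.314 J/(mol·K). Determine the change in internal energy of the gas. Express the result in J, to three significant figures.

ΔU ≈ 1890 J

Constant volume ⇒ W = 0, so Q = ΔU = nCᵥΔT with Cᵥ = 3R/2 = 12.47 J/(mol·K).
At constant V, T₂/T₁ = P₂/P₁ ⇒ ΔT = T₁(P₂/P₁ − 1) = 581·(706/656 − 1) = 44.28 K.
ΔU = (3.42)(12.47)(44.28) = 1889 J.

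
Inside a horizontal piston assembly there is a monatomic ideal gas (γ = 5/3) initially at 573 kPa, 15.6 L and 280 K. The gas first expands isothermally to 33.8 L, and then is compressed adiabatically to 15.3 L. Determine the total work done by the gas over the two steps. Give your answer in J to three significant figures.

Step 1 (isothermal): W = P₁V₁ ln(V₂/V₁) = (8939) ln(33.8/15.6) = 6911 J.
After step 1: P = 264.5 kPa, V = 33.8 L, T = 280 K.
Step 2 (adiabatic): W = (P₁V₁ − P₂V₂)/(γ−1) = (8939 − 15162)/0.667 = -9335 J.
W_total = 6911 − 9335 = -2424 J.

W_total ≈ -2420 J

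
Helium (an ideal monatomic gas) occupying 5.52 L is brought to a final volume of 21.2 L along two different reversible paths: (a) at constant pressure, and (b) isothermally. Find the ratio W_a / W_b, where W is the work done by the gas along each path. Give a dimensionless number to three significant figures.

W_a / W_b ≈ 2.11

Path (a) isobaric: W = P₁(V₂ − V₁) → W_a/(P₁V₁) = 2.841.
Path (b) isothermal: W = P₁V₁ ln(V₂/V₁) → W_b/(P₁V₁) = 1.346.
W_a / W_b = 2.841 / 1.346 = 2.111.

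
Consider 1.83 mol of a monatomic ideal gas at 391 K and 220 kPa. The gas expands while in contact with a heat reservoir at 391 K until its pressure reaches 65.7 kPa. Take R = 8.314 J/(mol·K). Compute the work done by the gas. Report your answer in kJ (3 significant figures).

W ≈ 7.19 kJ

Isothermal process: W = nRT ln(V₂/V₁) = nRT ln(P₁/P₂).
W = (1.83)(8.314)(391) × ln(220/65.7)
  = 5949 × ln(3.349) = 5949 × 1.209
W_by_gas = 7189 J.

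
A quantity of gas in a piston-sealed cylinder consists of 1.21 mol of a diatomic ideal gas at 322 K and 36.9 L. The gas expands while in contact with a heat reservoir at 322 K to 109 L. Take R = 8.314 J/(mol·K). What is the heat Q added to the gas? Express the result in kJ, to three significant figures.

Q ≈ 3.51 kJ

Isothermal ⇒ ΔU = 0, so Q = W = nRT ln(V₂/V₁).
Q = (1.21)(8.314)(322) ln(109/36.9) = 3239 × 1.083 = 3509 J.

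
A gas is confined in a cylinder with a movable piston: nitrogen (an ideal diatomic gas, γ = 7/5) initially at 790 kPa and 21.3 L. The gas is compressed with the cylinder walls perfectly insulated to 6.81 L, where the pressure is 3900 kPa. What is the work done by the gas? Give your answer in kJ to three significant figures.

W ≈ -24.3 kJ

Adiabatic: W = (P₁V₁ − P₂V₂)/(γ − 1) with γ = 7/5.
P₁V₁ = 16827 J, P₂V₂ = 26559 J.
W = (16827 − 26559) / 0.4 = -24330 J.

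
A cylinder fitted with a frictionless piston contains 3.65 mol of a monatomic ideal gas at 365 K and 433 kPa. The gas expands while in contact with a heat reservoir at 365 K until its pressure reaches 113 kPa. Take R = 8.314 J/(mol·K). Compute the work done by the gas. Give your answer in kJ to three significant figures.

W ≈ 14.9 kJ

Isothermal process: W = nRT ln(V₂/V₁) = nRT ln(P₁/P₂).
W = (3.65)(8.314)(365) × ln(433/113)
  = 11076 × ln(3.832) = 11076 × 1.343
W_by_gas = 14879 J.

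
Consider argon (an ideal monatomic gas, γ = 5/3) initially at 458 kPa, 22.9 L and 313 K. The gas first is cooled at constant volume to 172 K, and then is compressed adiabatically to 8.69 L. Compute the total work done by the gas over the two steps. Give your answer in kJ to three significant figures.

W_total ≈ -7.85 kJ

Step 1 (isochoric): W = 0 (constant volume).
After step 1: P = 251.7 kPa (V unchanged).
Step 2 (adiabatic): W = (P₁V₁ − P₂V₂)/(γ−1) = (5763 − 10996)/0.667 = -7849 J.
W_total = 0 − 7849 = -7849 J.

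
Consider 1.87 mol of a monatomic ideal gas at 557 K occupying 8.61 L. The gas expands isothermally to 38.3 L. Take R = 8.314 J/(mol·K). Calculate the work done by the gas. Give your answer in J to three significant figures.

Isothermal: W = nRT ln(V₂/V₁).
W = (1.87)(8.314)(557) × ln(38.3/8.61)
  = 8660 × 1.493
W_by_gas = 12925 J.

W ≈ 12900 J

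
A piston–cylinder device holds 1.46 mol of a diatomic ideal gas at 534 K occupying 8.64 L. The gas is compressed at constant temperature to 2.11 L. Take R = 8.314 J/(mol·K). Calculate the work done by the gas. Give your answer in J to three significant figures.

W ≈ -9140 J

Isothermal: W = nRT ln(V₂/V₁).
W = (1.46)(8.314)(534) × ln(2.11/8.64)
  = 6482 × -1.41
W_by_gas = -9138 J.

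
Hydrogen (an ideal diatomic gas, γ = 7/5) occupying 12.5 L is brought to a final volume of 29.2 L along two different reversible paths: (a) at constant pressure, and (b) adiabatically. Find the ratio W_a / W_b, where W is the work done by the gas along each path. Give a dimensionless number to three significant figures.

Path (a) isobaric: W = P₁(V₂ − V₁) → W_a/(P₁V₁) = 1.336.
Path (b) adiabatic: W = P₁V₁(1 − (V₁/V₂)^(γ−1))/(γ−1) → W_b/(P₁V₁) = 0.7195.
W_a / W_b = 1.336 / 0.7195 = 1.857.

W_a / W_b ≈ 1.86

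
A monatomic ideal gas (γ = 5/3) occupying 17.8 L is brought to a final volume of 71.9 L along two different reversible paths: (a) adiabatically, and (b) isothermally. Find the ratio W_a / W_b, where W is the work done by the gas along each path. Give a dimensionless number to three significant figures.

Path (a) adiabatic: W = P₁V₁(1 − (V₁/V₂)^(γ−1))/(γ−1) → W_a/(P₁V₁) = 0.9086.
Path (b) isothermal: W = P₁V₁ ln(V₂/V₁) → W_b/(P₁V₁) = 1.396.
W_a / W_b = 0.9086 / 1.396 = 0.6508.

W_a / W_b ≈ 0.651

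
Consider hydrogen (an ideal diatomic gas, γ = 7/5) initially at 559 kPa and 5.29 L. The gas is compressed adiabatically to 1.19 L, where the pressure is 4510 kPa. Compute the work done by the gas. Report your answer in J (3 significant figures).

Adiabatic: W = (P₁V₁ − P₂V₂)/(γ − 1) with γ = 7/5.
P₁V₁ = 2957 J, P₂V₂ = 5367 J.
W = (2957 − 5367) / 0.4 = -6024 J.

W ≈ -6020 J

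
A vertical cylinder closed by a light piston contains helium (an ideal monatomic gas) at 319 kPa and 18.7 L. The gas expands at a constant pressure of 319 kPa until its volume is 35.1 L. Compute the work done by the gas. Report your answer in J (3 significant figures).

Isobaric: W = P ΔV.
W = (319 kPa)(35.1 − 18.7 L) = (319)(16.4) = 5232 J.

W ≈ 5230 J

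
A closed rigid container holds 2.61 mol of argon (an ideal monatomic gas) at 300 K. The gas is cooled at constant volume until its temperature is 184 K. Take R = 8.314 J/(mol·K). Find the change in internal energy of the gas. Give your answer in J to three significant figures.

ΔU ≈ -3780 J

Constant volume ⇒ W = 0, so Q = ΔU = nCᵥΔT with Cᵥ = 3R/2 = 12.47 J/(mol·K).
ΔU = (2.61)(12.47)(184 − 300) = -3776 J.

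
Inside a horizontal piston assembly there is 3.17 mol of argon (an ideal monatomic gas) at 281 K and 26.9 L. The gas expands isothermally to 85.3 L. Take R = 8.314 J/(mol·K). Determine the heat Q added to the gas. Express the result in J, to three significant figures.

Isothermal ⇒ ΔU = 0, so Q = W = nRT ln(V₂/V₁).
Q = (3.17)(8.314)(281) ln(85.3/26.9) = 7406 × 1.154 = 8547 J.

Q ≈ 8550 J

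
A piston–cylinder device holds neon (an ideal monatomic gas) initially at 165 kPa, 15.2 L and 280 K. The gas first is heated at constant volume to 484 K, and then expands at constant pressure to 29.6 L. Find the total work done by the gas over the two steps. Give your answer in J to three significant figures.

Step 1 (isochoric): W = 0 (constant volume).
After step 1: P = 285.2 kPa (V unchanged).
Step 2 (isobaric): W = PΔV = (285.2 kPa)(29.6 − 15.2 L) = 4107 J.
W_total = 0 + 4107 = 4107 J.

W_total ≈ 4110 J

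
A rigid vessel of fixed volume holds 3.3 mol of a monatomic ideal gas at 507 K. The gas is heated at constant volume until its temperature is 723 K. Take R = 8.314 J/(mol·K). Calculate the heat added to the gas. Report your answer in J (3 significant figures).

Q ≈ 8890 J

Constant volume ⇒ W = 0, so Q = ΔU = nCᵥΔT with Cᵥ = 3R/2 = 12.47 J/(mol·K).
ΔU = (3.3)(12.47)(723 − 507) = 8889 J.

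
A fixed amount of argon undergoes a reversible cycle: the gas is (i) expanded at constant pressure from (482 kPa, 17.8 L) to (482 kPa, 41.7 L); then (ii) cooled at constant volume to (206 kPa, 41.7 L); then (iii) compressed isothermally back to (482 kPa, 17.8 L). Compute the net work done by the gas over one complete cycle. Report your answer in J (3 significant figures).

W_net ≈ 4210 J

Leg (i): W = PΔV = (482)(41.7 − 17.8) = 11520 J.
Leg (ii): W = 0.
Leg (iii): W = PᵢVᵢ ln(V_f/Vᵢ) = (8590) ln(17.8/41.7) = -7313 J.
W_net = 11520 − 7313 = 4207 J.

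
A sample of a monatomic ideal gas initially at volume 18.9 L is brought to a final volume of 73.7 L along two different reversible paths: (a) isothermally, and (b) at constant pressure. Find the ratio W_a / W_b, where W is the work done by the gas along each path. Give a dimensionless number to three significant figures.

Path (a) isothermal: W = P₁V₁ ln(V₂/V₁) → W_a/(P₁V₁) = 1.361.
Path (b) isobaric: W = P₁(V₂ − V₁) → W_b/(P₁V₁) = 2.899.
W_a / W_b = 1.361 / 2.899 = 0.4693.

W_a / W_b ≈ 0.469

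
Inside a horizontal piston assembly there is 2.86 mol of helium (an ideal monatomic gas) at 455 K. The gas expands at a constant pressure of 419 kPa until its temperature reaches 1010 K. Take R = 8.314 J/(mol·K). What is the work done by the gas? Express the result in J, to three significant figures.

Isobaric: W = P ΔV = nR ΔT.
W = (2.86)(8.314)(1010 − 455) = 13197 J.

W ≈ 13200 J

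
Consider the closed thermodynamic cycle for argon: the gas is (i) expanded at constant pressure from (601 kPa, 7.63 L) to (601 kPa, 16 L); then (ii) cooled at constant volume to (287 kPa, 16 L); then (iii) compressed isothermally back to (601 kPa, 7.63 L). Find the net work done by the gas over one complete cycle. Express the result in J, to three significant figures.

Leg (i): W = PΔV = (601)(16 − 7.63) = 5030 J.
Leg (ii): W = 0.
Leg (iii): W = PᵢVᵢ ln(V_f/Vᵢ) = (4592) ln(7.63/16) = -3400 J.
W_net = 5030 − 3400 = 1630 J.

W_net ≈ 1630 J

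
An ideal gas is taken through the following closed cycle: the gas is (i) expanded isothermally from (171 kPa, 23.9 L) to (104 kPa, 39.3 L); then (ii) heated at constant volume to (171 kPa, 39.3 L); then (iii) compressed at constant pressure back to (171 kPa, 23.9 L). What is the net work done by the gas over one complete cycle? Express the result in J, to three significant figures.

Leg (i): W = PᵢVᵢ ln(V_f/Vᵢ) = (4087) ln(39.3/23.9) = 2033 J.
Leg (ii): W = 0.
Leg (iii): W = PΔV = (171)(23.9 − 39.3) = -2633 J.
W_net = 2033 − 2633 = -600.8 J.

W_net ≈ -601 J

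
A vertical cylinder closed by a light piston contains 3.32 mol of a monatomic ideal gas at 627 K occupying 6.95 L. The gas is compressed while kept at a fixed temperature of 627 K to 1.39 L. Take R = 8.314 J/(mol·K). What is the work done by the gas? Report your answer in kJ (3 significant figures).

W ≈ -27.9 kJ

Isothermal: W = nRT ln(V₂/V₁).
W = (3.32)(8.314)(627) × ln(1.39/6.95)
  = 17307 × -1.609
W_by_gas = -27854 J.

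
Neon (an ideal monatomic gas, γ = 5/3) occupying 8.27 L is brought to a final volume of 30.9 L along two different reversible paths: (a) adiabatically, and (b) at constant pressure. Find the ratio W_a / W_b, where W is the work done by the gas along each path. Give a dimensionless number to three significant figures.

W_a / W_b ≈ 0.321

Path (a) adiabatic: W = P₁V₁(1 − (V₁/V₂)^(γ−1))/(γ−1) → W_a/(P₁V₁) = 0.877.
Path (b) isobaric: W = P₁(V₂ − V₁) → W_b/(P₁V₁) = 2.736.
W_a / W_b = 0.877 / 2.736 = 0.3205.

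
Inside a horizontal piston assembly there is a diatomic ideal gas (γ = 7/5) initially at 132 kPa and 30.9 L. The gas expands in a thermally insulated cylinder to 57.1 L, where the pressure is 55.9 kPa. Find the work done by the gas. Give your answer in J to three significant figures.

Adiabatic: W = (P₁V₁ − P₂V₂)/(γ − 1) with γ = 7/5.
P₁V₁ = 4079 J, P₂V₂ = 3192 J.
W = (4079 − 3192) / 0.4 = 2217 J.

W ≈ 2220 J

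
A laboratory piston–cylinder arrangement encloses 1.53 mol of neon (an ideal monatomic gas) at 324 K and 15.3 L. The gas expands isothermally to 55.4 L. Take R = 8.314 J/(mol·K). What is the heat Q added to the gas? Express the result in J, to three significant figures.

Isothermal ⇒ ΔU = 0, so Q = W = nRT ln(V₂/V₁).
Q = (1.53)(8.314)(324) ln(55.4/15.3) = 4121 × 1.287 = 5303 J.

Q ≈ 5300 J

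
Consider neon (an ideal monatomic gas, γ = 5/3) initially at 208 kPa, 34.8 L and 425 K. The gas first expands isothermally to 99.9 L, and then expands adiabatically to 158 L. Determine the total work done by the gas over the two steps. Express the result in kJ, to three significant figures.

Step 1 (isothermal): W = P₁V₁ ln(V₂/V₁) = (7238) ln(99.9/34.8) = 7633 J.
After step 1: P = 72.46 kPa, V = 99.9 L, T = 425 K.
Step 2 (adiabatic): W = (P₁V₁ − P₂V₂)/(γ−1) = (7238 − 5332)/0.667 = 2859 J.
W_total = 7633 + 2859 = 10492 J.

W_total ≈ 10.5 kJ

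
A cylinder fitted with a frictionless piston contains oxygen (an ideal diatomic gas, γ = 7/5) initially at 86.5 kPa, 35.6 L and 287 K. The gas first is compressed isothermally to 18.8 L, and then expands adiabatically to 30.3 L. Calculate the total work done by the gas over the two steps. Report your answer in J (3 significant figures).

Step 1 (isothermal): W = P₁V₁ ln(V₂/V₁) = (3079) ln(18.8/35.6) = -1966 J.
After step 1: P = 163.8 kPa, V = 18.8 L, T = 287 K.
Step 2 (adiabatic): W = (P₁V₁ − P₂V₂)/(γ−1) = (3079 − 2544)/0.4 = 1338 J.
W_total = -1966 + 1338 = -628.2 J.

W_total ≈ -628 J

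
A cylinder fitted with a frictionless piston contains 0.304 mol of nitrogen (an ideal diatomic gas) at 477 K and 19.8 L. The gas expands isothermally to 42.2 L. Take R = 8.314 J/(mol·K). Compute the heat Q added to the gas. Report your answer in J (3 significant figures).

Isothermal ⇒ ΔU = 0, so Q = W = nRT ln(V₂/V₁).
Q = (0.304)(8.314)(477) ln(42.2/19.8) = 1206 × 0.7567 = 912.3 J.

Q ≈ 912 J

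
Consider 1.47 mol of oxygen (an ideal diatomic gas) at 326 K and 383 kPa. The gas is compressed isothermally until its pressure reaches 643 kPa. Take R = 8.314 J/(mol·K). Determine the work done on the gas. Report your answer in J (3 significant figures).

W ≈ 2060 J

Isothermal process: W = nRT ln(V₂/V₁) = nRT ln(P₁/P₂).
W = (1.47)(8.314)(326) × ln(383/643)
  = 3984 × ln(0.5956) = 3984 × -0.5181
W_by_gas = -2064 J; work on gas = −W_by = 2064 J.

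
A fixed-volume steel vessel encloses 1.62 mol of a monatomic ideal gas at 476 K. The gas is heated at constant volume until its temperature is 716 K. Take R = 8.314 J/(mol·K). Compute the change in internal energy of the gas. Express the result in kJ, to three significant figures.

ΔU ≈ 4.85 kJ

Constant volume ⇒ W = 0, so Q = ΔU = nCᵥΔT with Cᵥ = 3R/2 = 12.47 J/(mol·K).
ΔU = (1.62)(12.47)(716 − 476) = 4849 J.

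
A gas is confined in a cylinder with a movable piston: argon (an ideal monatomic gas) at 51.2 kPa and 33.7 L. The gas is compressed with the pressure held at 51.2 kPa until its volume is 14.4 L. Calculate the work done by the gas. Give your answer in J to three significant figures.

Isobaric: W = P ΔV.
W = (51.2 kPa)(14.4 − 33.7 L) = (51.2)(-19.3) = -988.2 J.

W ≈ -988 J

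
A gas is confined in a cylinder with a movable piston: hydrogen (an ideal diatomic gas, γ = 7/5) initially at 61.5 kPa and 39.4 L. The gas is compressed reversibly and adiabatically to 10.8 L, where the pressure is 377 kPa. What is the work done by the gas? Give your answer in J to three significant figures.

W ≈ -4120 J

Adiabatic: W = (P₁V₁ − P₂V₂)/(γ − 1) with γ = 7/5.
P₁V₁ = 2423 J, P₂V₂ = 4072 J.
W = (2423 − 4072) / 0.4 = -4121 J.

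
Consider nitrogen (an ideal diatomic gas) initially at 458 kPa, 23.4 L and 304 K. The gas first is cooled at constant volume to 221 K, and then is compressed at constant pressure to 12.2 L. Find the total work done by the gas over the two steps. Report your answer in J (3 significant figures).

W_total ≈ -3730 J

Step 1 (isochoric): W = 0 (constant volume).
After step 1: P = 333 kPa (V unchanged).
Step 2 (isobaric): W = PΔV = (333 kPa)(12.2 − 23.4 L) = -3729 J.
W_total = 0 − 3729 = -3729 J.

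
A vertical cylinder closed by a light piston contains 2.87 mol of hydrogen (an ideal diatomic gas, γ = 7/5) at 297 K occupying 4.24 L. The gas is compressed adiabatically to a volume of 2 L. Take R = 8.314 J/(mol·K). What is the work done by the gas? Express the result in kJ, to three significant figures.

Adiabatic: TV^(γ−1) = const with γ = 7/5.
T₂ = T₁ (V₁/V₂)^(γ−1) = 297 × (4.24/2)^0.4 = 297 × 1.351 = 401.1 K.
W_by = nCᵥ(T₁ − T₂) = (2.87)(20.79)(297 − 401.1) = -6212 J.

W ≈ -6.21 kJ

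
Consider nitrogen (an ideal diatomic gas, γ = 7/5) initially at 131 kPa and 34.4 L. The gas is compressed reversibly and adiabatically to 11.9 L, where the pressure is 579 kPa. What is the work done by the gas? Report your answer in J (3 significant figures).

Adiabatic: W = (P₁V₁ − P₂V₂)/(γ − 1) with γ = 7/5.
P₁V₁ = 4506 J, P₂V₂ = 6890 J.
W = (4506 − 6890) / 0.4 = -5959 J.

W ≈ -5960 J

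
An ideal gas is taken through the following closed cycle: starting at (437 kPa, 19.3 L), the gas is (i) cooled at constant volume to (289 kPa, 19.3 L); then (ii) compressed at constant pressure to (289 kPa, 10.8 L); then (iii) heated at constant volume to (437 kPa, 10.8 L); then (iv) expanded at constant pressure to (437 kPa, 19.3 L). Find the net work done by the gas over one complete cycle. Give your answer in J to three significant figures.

Constant-volume legs do no work.
W(ii) = (289)(10.8 − 19.3) = -2456 J; W(iv) = (437)(19.3 − 10.8) = 3714 J.
W_net = -2456 + 3714 = 1258 J (the clockwise enclosed area).

W_net ≈ 1260 J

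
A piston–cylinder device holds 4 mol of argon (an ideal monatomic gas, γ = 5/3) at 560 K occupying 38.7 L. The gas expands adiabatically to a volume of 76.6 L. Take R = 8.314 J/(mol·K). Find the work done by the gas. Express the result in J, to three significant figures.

W ≈ 10200 J

Adiabatic: TV^(γ−1) = const with γ = 5/3.
T₂ = T₁ (V₁/V₂)^(γ−1) = 560 × (38.7/76.6)^0.667 = 560 × 0.6343 = 355.2 K.
W_by = nCᵥ(T₁ − T₂) = (4)(12.47)(560 − 355.2) = 10215 J.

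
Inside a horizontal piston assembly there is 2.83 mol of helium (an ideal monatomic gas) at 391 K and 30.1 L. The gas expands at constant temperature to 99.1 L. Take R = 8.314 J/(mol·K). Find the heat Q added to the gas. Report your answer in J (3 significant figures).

Q ≈ 11000 J

Isothermal ⇒ ΔU = 0, so Q = W = nRT ln(V₂/V₁).
Q = (2.83)(8.314)(391) ln(99.1/30.1) = 9200 × 1.192 = 10962 J.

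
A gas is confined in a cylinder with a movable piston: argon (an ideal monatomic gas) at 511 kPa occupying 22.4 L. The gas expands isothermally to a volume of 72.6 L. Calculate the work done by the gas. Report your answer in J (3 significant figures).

W ≈ 13500 J

Isothermal: W = nRT ln(V₂/V₁) = P₁V₁ ln(V₂/V₁).
P₁V₁ = (511 kPa)(22.4 L) = 11446 J.
W = 11446 × ln(72.6/22.4) = 11446 × 1.176
W_by_gas = 13460 J.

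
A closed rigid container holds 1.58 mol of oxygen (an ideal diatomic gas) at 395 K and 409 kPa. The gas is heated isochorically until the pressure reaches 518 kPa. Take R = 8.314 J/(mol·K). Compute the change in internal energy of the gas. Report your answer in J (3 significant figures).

ΔU ≈ 3460 J

Constant volume ⇒ W = 0, so Q = ΔU = nCᵥΔT with Cᵥ = 5R/2 = 20.79 J/(mol·K).
At constant V, T₂/T₁ = P₂/P₁ ⇒ ΔT = T₁(P₂/P₁ − 1) = 395·(518/409 − 1) = 105.3 K.
ΔU = (1.58)(20.79)(105.3) = 3457 J.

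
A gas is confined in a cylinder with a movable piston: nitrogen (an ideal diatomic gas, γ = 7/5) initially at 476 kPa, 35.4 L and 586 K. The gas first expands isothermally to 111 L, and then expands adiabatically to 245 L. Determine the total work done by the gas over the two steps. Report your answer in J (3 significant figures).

W_total ≈ 30700 J

Step 1 (isothermal): W = P₁V₁ ln(V₂/V₁) = (16850) ln(111/35.4) = 19257 J.
After step 1: P = 151.8 kPa, V = 111 L, T = 586 K.
Step 2 (adiabatic): W = (P₁V₁ − P₂V₂)/(γ−1) = (16850 − 12276)/0.4 = 11435 J.
W_total = 19257 + 11435 = 30692 J.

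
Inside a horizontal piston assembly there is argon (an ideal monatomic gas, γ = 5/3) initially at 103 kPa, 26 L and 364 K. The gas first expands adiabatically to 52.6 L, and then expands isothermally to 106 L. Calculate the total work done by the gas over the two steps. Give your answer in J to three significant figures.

W_total ≈ 2680 J

Step 1 (adiabatic): W = (P₁V₁ − P₂V₂)/(γ−1) = (2678 − 1674)/0.667 = 1506 J.
After step 1: P = 31.83 kPa, V = 52.6 L, T = 227.6 K.
Step 2 (isothermal): W = P₁V₁ ln(V₂/V₁) = (1674) ln(106/52.6) = 1173 J.
W_total = 1506 + 1173 = 2679 J.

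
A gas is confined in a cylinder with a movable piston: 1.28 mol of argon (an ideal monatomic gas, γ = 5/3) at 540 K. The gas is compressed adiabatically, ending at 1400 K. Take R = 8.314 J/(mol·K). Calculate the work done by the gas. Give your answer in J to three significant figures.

W ≈ -13700 J

Adiabatic ⇒ Q = 0, so W_by = −ΔU = nCᵥ(T₁ − T₂).
Cᵥ = 3R/2 = 12.47 J/(mol·K).
W = (1.28)(12.47)(540 − 1400) = -13728 J.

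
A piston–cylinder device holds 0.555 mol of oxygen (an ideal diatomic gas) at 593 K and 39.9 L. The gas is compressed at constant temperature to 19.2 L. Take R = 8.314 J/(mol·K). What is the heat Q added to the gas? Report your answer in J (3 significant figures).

Q ≈ -2000 J

Isothermal ⇒ ΔU = 0, so Q = W = nRT ln(V₂/V₁).
Q = (0.555)(8.314)(593) ln(19.2/39.9) = 2736 × -0.7315 = -2001 J.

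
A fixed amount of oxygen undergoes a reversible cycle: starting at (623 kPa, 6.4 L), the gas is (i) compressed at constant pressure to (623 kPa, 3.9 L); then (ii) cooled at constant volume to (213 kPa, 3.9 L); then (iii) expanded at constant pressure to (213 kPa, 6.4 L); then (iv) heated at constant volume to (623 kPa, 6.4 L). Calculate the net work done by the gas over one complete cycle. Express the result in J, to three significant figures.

Constant-volume legs do no work.
W(i) = (623)(3.9 − 6.4) = -1558 J; W(iii) = (213)(6.4 − 3.9) = 532.5 J.
W_net = -1558 + 532.5 = -1025 J (the counter-clockwise enclosed area).

W_net ≈ -1020 J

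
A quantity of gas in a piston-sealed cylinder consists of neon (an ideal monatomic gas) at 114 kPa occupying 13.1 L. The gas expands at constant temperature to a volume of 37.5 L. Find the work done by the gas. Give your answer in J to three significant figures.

Isothermal: W = nRT ln(V₂/V₁) = P₁V₁ ln(V₂/V₁).
P₁V₁ = (114 kPa)(13.1 L) = 1493 J.
W = 1493 × ln(37.5/13.1) = 1493 × 1.052
W_by_gas = 1571 J.

W ≈ 1570 J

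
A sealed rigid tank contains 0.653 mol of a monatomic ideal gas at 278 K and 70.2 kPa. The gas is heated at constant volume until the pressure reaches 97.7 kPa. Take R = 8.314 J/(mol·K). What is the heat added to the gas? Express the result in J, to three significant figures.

Constant volume ⇒ W = 0, so Q = ΔU = nCᵥΔT with Cᵥ = 3R/2 = 12.47 J/(mol·K).
At constant V, T₂/T₁ = P₂/P₁ ⇒ ΔT = T₁(P₂/P₁ − 1) = 278·(97.7/70.2 − 1) = 108.9 K.
ΔU = (0.653)(12.47)(108.9) = 886.9 J.

Q ≈ 887 J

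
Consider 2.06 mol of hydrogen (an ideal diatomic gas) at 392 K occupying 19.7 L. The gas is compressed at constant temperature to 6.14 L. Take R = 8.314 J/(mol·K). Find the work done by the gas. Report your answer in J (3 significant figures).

Isothermal: W = nRT ln(V₂/V₁).
W = (2.06)(8.314)(392) × ln(6.14/19.7)
  = 6714 × -1.166
W_by_gas = -7827 J.

W ≈ -7830 J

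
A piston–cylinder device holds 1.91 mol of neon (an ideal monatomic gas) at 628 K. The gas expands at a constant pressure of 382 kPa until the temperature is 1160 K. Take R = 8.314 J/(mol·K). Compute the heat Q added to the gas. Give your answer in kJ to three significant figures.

Q ≈ 21.1 kJ

Isobaric: W = nRΔT = (1.91)(8.314)(532) = 8448 J.
ΔU = nCᵥΔT with Cᵥ = 3R/2: ΔU = (1.91)(12.47)(532) = 12672 J.
Q = ΔU + W = 12672 + 8448 = 21120 J.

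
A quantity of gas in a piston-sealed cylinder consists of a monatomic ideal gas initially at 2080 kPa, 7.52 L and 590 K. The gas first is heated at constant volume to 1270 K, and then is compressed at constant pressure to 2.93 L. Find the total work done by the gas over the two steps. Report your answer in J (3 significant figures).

Step 1 (isochoric): W = 0 (constant volume).
After step 1: P = 4477 kPa (V unchanged).
Step 2 (isobaric): W = PΔV = (4477 kPa)(2.93 − 7.52 L) = -20551 J.
W_total = 0 − 20551 = -20551 J.

W_total ≈ -20600 J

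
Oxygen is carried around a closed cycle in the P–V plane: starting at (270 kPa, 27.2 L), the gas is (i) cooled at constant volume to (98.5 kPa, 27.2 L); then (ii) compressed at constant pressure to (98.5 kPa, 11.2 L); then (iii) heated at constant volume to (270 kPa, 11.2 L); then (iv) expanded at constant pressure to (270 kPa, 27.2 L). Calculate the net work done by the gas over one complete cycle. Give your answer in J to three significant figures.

W_net ≈ 2740 J

Constant-volume legs do no work.
W(ii) = (98.5)(11.2 − 27.2) = -1576 J; W(iv) = (270)(27.2 − 11.2) = 4320 J.
W_net = -1576 + 4320 = 2744 J (the clockwise enclosed area).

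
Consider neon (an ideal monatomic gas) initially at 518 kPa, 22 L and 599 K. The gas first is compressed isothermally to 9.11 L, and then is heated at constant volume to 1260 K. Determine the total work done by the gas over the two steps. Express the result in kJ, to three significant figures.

Step 1 (isothermal): W = P₁V₁ ln(V₂/V₁) = (11396) ln(9.11/22) = -10048 J.
Step 2 (isochoric): W = 0 (constant volume).
W_total = -10048 + 0 = -10048 J.

W_total ≈ -10.0 kJ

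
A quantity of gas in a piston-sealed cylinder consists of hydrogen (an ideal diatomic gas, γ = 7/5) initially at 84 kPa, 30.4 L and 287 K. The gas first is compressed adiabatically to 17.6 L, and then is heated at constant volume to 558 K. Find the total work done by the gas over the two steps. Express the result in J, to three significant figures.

Step 1 (adiabatic): W = (P₁V₁ − P₂V₂)/(γ−1) = (2554 − 3178)/0.4 = -1560 J.
Step 2 (isochoric): W = 0 (constant volume).
W_total = -1560 + 0 = -1560 J.

W_total ≈ -1560 J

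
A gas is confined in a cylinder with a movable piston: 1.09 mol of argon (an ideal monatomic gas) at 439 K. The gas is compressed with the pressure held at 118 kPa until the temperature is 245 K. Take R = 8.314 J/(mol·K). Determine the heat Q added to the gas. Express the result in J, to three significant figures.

Q ≈ -4400 J

Isobaric: W = nRΔT = (1.09)(8.314)(-194) = -1758 J.
ΔU = nCᵥΔT with Cᵥ = 3R/2: ΔU = (1.09)(12.47)(-194) = -2637 J.
Q = ΔU + W = -2637 − 1758 = -4395 J.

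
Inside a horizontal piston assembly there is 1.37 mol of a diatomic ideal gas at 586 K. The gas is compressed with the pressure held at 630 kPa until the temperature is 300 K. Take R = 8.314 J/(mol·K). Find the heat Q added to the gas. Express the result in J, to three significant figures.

Q ≈ -11400 J

Isobaric: W = nRΔT = (1.37)(8.314)(-286) = -3258 J.
ΔU = nCᵥΔT with Cᵥ = 5R/2: ΔU = (1.37)(20.79)(-286) = -8144 J.
Q = ΔU + W = -8144 − 3258 = -11402 J.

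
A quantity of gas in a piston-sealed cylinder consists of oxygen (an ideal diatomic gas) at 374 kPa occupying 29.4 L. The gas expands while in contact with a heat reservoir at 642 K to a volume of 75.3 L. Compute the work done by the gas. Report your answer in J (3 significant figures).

Isothermal: W = nRT ln(V₂/V₁) = P₁V₁ ln(V₂/V₁).
P₁V₁ = (374 kPa)(29.4 L) = 10996 J.
W = 10996 × ln(75.3/29.4) = 10996 × 0.9405
W_by_gas = 10341 J.

W ≈ 10300 J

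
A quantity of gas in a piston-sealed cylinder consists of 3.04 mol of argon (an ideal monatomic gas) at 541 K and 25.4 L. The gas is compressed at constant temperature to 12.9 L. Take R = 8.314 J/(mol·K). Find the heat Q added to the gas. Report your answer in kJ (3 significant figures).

Q ≈ -9.26 kJ

Isothermal ⇒ ΔU = 0, so Q = W = nRT ln(V₂/V₁).
Q = (3.04)(8.314)(541) ln(12.9/25.4) = 13674 × -0.6775 = -9264 J.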